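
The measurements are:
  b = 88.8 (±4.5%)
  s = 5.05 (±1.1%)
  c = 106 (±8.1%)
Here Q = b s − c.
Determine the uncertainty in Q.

Let p = b·s = 448. δp/p = √((1·δb/b)² + (1·δs/s)²) = √(0.00202 + 0.000121) = 0.0463, so δp = 20.8.
Q = p − c: δQ = √(δp² + δc²) = √(432 + 73.7) = 22.5

22.5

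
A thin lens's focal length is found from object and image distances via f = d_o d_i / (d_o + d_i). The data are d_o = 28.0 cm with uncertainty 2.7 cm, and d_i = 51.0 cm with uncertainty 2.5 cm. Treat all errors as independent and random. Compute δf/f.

0.0646

∂f/∂d_o = (d_i/(d_o+d_i))² = 0.417;  ∂f/∂d_i = (d_o/(d_o+d_i))² = 0.126
δf = √((∂f/∂d_o · δd_o)² + (∂f/∂d_i · δd_i)²) = √(1.27 + 0.0986) = 1.17 cm
f = 18.1 cm, so δf/f = 1.17/18.1 = 0.0646.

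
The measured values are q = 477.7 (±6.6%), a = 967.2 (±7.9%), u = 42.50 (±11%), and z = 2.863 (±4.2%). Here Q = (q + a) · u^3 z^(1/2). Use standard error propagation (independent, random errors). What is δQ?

6.3e+07

Let w = q + a = 1445. δw = √(δq² + δa²) = √(994 + 5840) = 82.7, so δw/w = 0.0572.
Q is then a monomial in w, u, z:
δQ/Q = √((δw/w)² + (3·δu/u)² + (½·δz/z)²) = √(0.00327 + 0.109 + 0.000441) = 0.336
Q = 1.877e+08, so δQ = 0.336 × 1.877e+08 = 6.3e+07.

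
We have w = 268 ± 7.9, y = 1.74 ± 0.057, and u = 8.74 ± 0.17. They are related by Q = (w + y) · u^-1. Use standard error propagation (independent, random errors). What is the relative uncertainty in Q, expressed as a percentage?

Let h = w + y = 270. δh = √(δw² + δy²) = √(62.4 + 0.00325) = 7.90, so δh/h = 0.0293.
Q is then a monomial in h, u:
δQ/Q = √((δh/h)² + (-1·δu/u)²) = √(0.000858 + 0.000378) = 0.0352

3.52%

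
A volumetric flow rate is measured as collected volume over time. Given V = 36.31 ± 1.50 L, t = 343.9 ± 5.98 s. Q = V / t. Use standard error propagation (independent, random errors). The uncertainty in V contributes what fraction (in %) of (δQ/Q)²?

84.9%

(δQ/Q)² = (1·δV/V)² + (-1·δt/t)²
  V term: (1×0.0413)² = 0.00171
  t term: (-1×0.0174)² = 0.000302
Total = 0.00201. Share from V = 0.00171/0.00201 = 0.849.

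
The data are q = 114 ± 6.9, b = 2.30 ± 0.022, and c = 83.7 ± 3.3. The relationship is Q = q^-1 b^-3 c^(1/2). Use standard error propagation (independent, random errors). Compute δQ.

0.000461

For a monomial Q ∝ q^-1, b^-3, c^(1/2), fractional errors add in quadrature:
  (-1·δq/q)² = (-1×0.0605)² = 0.00366;  (-3·δb/b)² = (-3×0.00957)² = 0.000823;  (½·δc/c)² = (0.5×0.0394)² = 0.000389
δQ/Q = √(0.00488) = 0.0698
Q = 0.00660, so δQ = 0.0698 × 0.00660 = 0.000461.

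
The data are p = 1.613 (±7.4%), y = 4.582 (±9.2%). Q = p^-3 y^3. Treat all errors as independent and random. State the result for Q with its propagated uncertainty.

Q is a product of powers, so relative uncertainties combine in quadrature:
  (-3·δp/p)² = (-3×0.0740)² = 0.0493;  (3·δy/y)² = (3×0.0920)² = 0.0762
δQ/Q = √(0.125) = 0.354
Q = 22.92, so δQ = 0.354 × 22.92 = 8.12.

22.92 ± 8.12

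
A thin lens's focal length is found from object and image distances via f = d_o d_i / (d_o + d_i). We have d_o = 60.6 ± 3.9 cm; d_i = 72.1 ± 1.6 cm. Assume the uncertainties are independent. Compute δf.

∂f/∂d_o = (d_i/(d_o+d_i))² = 0.295;  ∂f/∂d_i = (d_o/(d_o+d_i))² = 0.209
δf = √((∂f/∂d_o · δd_o)² + (∂f/∂d_i · δd_i)²) = √(1.33 + 0.111) = 1.20 cm

1.20 cm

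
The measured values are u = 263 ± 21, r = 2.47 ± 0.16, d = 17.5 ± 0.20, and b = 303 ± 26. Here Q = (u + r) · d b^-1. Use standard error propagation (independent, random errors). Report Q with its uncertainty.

Let w = u + r = 265. δw = √(δu² + δr²) = √(441 + 0.0256) = 21.0, so δw/w = 0.0791.
Q is then a monomial in w, d, b:
δQ/Q = √((δw/w)² + (1·δd/d)² + (-1·δb/b)²) = √(0.00626 + 0.000131 + 0.00736) = 0.117
Q = 15.3, so δQ = 0.117 × 15.3 = 1.80.

15.3 ± 1.80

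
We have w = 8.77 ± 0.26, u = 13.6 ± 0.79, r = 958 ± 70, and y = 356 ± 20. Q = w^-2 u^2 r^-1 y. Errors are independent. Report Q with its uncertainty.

0.894 ± 0.143

Each factor contributes (exponent × relative error)² to (δQ/Q)²:
  (-2·δw/w)² = (-2×0.0296)² = 0.00352;  (2·δu/u)² = (2×0.0581)² = 0.0135;  (-1·δr/r)² = (-1×0.0731)² = 0.00534;  (1·δy/y)² = (1×0.0562)² = 0.00316
δQ/Q = √(0.0255) = 0.160
Q = 0.894, so δQ = 0.160 × 0.894 = 0.143.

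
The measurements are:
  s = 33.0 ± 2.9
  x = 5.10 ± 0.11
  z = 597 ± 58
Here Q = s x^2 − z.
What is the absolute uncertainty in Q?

102

Let p = s·x^2 = 858. δp/p = √((1·δs/s)² + (2·δx/x)²) = √(0.00772 + 0.00186) = 0.0979, so δp = 84.0.
Q = p − z: δQ = √(δp² + δz²) = √(7060 + 3360) = 102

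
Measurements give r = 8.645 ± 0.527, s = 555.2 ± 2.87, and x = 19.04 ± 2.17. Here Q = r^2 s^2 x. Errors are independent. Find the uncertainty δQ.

Products/powers → add relative errors in quadrature, weighted by exponent:
  (2·δr/r)² = (2×0.0610)² = 0.0149;  (2·δs/s)² = (2×0.00517)² = 0.000107;  (1·δx/x)² = (1×0.114)² = 0.0130
δQ/Q = √(0.0280) = 0.167
Q = 4.386e+08, so δQ = 0.167 × 4.386e+08 = 7.33e+07.

7.33e+07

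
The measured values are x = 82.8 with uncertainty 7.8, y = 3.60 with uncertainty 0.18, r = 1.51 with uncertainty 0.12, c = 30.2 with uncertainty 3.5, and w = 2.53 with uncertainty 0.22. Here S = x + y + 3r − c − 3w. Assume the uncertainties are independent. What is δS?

Each term contributes (cᵢ δxᵢ)² to (δS)²:
  (δx)² = 60.8;  (δy)² = 0.0324;  (3·δr)² = 0.130;  (δc)² = 12.2;  (3·δw)² = 0.436
δS = √(73.7) = 8.58

8.58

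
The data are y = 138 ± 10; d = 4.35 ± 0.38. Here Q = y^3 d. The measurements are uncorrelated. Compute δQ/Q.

Each factor contributes (exponent × relative error)² to (δQ/Q)²:
  (3·δy/y)² = (3×0.0725)² = 0.0473;  (1·δd/d)² = (1×0.0874)² = 0.00763
δQ/Q = √(0.0549) = 0.234

0.234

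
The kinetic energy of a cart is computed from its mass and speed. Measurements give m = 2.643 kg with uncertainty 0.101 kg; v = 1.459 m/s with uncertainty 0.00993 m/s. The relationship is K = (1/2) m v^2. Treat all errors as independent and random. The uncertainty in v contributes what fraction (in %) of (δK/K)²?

(δK/K)² = (1·δm/m)² + (2·δv/v)²
  m term: (1×0.0382)² = 0.00146
  v term: (2×0.00681)² = 0.000185
Total = 0.00165. Share from v = 0.000185/0.00165 = 0.113.

11.3%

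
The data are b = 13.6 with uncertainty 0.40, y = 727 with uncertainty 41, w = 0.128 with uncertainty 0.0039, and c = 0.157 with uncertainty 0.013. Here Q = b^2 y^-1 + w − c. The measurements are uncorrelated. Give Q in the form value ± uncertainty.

Let p = b^2·y^-1 = 0.254. δp/p = √((2·δb/b)² + (-1·δy/y)²) = √(0.00346 + 0.00318) = 0.0815, so δp = 0.0207.
Q = p + w − c: δQ = √(δp² + δw² + δc²) = √(0.000430 + 1.52e-05 + 0.000169) = 0.0248
Q = 0.225.

0.225 ± 0.0248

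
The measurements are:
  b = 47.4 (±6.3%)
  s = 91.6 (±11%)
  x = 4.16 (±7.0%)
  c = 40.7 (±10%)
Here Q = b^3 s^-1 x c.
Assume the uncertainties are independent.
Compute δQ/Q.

0.250

For a monomial Q ∝ b^3, s^-1, x, c, fractional errors add in quadrature:
  (3·δb/b)² = (3×0.0630)² = 0.0357;  (-1·δs/s)² = (-1×0.110)² = 0.0121;  (1·δx/x)² = (1×0.0700)² = 0.00490;  (1·δc/c)² = (1×0.100)² = 0.0100
δQ/Q = √(0.0627) = 0.250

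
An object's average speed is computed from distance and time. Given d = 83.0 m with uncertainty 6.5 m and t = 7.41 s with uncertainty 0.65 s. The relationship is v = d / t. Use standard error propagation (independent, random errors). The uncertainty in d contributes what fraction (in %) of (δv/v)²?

(δv/v)² = (1·δd/d)² + (-1·δt/t)²
  d term: (1×0.0783)² = 0.00613
  t term: (-1×0.0877)² = 0.00769
Total = 0.0138. Share from d = 0.00613/0.0138 = 0.444.

44.4%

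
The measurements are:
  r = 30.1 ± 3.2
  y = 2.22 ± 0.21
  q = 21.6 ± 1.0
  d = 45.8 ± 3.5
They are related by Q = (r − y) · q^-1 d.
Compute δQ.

Let u = r − y = 27.9. δu = √(δr² + δy²) = √(10.2 + 0.0441) = 3.21, so δu/u = 0.115.
Q is then a monomial in u, q, d:
δQ/Q = √((δu/u)² + (-1·δq/q)² + (1·δd/d)²) = √(0.0132 + 0.00214 + 0.00584) = 0.146
Q = 59.1, so δQ = 0.146 × 59.1 = 8.61.

8.61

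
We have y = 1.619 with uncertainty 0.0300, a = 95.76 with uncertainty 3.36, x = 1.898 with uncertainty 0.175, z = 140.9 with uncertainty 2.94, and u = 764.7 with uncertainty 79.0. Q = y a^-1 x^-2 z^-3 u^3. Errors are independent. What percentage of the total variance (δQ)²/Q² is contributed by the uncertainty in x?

25.1%

(δQ/Q)² = (1·δy/y)² + (-1·δa/a)² + (-2·δx/x)² + (-3·δz/z)² + (3·δu/u)²
  y term: (1×0.0185)² = 0.000343
  a term: (-1×0.0351)² = 0.00123
  x term: (-2×0.0922)² = 0.0340
  z term: (-3×0.0209)² = 0.00392
  u term: (3×0.103)² = 0.0961
Total = 0.136. Share from x = 0.0340/0.136 = 0.251.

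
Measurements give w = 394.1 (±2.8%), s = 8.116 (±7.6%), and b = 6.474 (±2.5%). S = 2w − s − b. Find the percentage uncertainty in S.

Absolute uncertainties add in quadrature for a linear combination:
  (2·δw)² = 487;  (δs)² = 0.380;  (δb)² = 0.0262
δS = √(487) = 22.1
S = 773.6, so δS/S = 22.1/773.6 = 0.0285.

2.85%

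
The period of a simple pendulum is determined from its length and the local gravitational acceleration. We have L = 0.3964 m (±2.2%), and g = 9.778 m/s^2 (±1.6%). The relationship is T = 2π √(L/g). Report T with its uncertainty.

1.265 ± 0.0172 s

T is a product of powers, so relative uncertainties combine in quadrature:
  (½·δL/L)² = (0.5×0.0220)² = 0.000121;  (−½·δg/g)² = (-0.5×0.0160)² = 6.4e-05
δT/T = √(0.000185) = 0.0136
T = 1.265 s, so δT = 0.0136 × 1.265 = 0.0172 s.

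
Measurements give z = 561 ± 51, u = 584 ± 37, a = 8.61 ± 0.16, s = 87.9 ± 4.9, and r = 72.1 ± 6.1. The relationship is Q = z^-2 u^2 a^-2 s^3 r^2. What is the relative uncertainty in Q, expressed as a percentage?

32.7%

Each factor contributes (exponent × relative error)² to (δQ/Q)²:
  (-2·δz/z)² = (-2×0.0909)² = 0.0331;  (2·δu/u)² = (2×0.0634)² = 0.0161;  (-2·δa/a)² = (-2×0.0186)² = 0.00138;  (3·δs/s)² = (3×0.0557)² = 0.0280;  (2·δr/r)² = (2×0.0846)² = 0.0286
δQ/Q = √(0.107) = 0.327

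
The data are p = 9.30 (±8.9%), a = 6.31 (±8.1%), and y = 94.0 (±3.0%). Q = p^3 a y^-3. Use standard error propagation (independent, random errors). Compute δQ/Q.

Each factor contributes (exponent × relative error)² to (δQ/Q)²:
  (3·δp/p)² = (3×0.0890)² = 0.0713;  (1·δa/a)² = (1×0.0810)² = 0.00656;  (-3·δy/y)² = (-3×0.0300)² = 0.00810
δQ/Q = √(0.0859) = 0.293

0.293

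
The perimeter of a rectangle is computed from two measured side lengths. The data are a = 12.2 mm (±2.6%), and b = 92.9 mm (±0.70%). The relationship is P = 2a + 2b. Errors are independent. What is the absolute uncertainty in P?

P is a linear combination, so absolute uncertainties add in quadrature:
  (2·δa)² = 0.402;  (2·δb)² = 1.69
δP = √(2.09) = 1.45 mm

1.45 mm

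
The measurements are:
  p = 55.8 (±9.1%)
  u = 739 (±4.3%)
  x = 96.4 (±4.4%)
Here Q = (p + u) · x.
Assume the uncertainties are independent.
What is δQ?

4580

Let w = p + u = 795. δw = √(δp² + δu²) = √(25.8 + 1010) = 32.2, so δw/w = 0.0405.
Q is then a monomial in w, x:
δQ/Q = √((δw/w)² + (1·δx/x)²) = √(0.00164 + 0.00194) = 0.0598
Q = 76600, so δQ = 0.0598 × 76600 = 4580.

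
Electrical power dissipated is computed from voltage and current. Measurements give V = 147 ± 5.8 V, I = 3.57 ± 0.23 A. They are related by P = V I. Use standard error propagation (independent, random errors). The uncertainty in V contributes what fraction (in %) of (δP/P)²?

27.3%

(δP/P)² = (1·δV/V)² + (1·δI/I)²
  V term: (1×0.0395)² = 0.00156
  I term: (1×0.0644)² = 0.00415
Total = 0.00571. Share from V = 0.00156/0.00571 = 0.273.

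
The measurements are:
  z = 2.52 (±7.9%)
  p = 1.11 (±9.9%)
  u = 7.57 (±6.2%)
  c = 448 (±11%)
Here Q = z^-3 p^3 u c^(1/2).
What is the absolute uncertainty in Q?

5.33

For a monomial Q ∝ z^-3, p^3, u, c^(1/2), fractional errors add in quadrature:
  (-3·δz/z)² = (-3×0.0790)² = 0.0562;  (3·δp/p)² = (3×0.0990)² = 0.0882;  (1·δu/u)² = (1×0.0620)² = 0.00384;  (½·δc/c)² = (0.5×0.110)² = 0.00302
δQ/Q = √(0.151) = 0.389
Q = 13.7, so δQ = 0.389 × 13.7 = 5.33.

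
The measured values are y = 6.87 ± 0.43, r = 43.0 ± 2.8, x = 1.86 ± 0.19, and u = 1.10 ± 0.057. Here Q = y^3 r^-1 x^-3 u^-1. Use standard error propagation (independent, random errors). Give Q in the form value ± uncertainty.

1.07 ± 0.393

Q is a product of powers, so relative uncertainties combine in quadrature:
  (3·δy/y)² = (3×0.0626)² = 0.0353;  (-1·δr/r)² = (-1×0.0651)² = 0.00424;  (-3·δx/x)² = (-3×0.102)² = 0.0939;  (-1·δu/u)² = (-1×0.0518)² = 0.00269
δQ/Q = √(0.136) = 0.369
Q = 1.07, so δQ = 0.369 × 1.07 = 0.393.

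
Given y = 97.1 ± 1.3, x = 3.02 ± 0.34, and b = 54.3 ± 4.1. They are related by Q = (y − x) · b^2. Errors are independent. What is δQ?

Let u = y − x = 94.1. δu = √(δy² + δx²) = √(1.69 + 0.116) = 1.34, so δu/u = 0.0143.
Q is then a monomial in u, b:
δQ/Q = √((δu/u)² + (2·δb/b)²) = √(0.000204 + 0.0228) = 0.152
Q = 2.77e+05, so δQ = 0.152 × 2.77e+05 = 42100.

42100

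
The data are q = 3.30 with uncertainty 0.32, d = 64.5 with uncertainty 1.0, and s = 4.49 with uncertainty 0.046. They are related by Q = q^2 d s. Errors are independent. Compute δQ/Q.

Products/powers → add relative errors in quadrature, weighted by exponent:
  (2·δq/q)² = (2×0.0970)² = 0.0376;  (1·δd/d)² = (1×0.0155)² = 0.000240;  (1·δs/s)² = (1×0.0102)² = 0.000105
δQ/Q = √(0.0380) = 0.195

0.195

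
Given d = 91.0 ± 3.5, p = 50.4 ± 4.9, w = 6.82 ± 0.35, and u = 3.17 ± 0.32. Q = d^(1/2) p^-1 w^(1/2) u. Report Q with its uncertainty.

Each factor contributes (exponent × relative error)² to (δQ/Q)²:
  (½·δd/d)² = (0.5×0.0385)² = 0.000370;  (-1·δp/p)² = (-1×0.0972)² = 0.00945;  (½·δw/w)² = (0.5×0.0513)² = 0.000658;  (1·δu/u)² = (1×0.101)² = 0.0102
δQ/Q = √(0.0207) = 0.144
Q = 1.57, so δQ = 0.144 × 1.57 = 0.225.

1.57 ± 0.225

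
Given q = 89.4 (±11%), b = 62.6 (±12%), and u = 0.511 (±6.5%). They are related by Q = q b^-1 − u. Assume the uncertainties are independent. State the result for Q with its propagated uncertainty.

Let p = q·b^-1 = 1.43. δp/p = √((1·δq/q)² + (-1·δb/b)²) = √(0.0121 + 0.0144) = 0.163, so δp = 0.232.
Q = p − u: δQ = √(δp² + δu²) = √(0.0540 + 0.00110) = 0.235
Q = 0.917.

0.917 ± 0.235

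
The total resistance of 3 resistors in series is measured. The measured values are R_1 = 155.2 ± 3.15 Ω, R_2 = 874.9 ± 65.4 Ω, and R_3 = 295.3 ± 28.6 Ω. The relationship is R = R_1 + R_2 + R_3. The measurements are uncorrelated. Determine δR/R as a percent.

Sums and differences: (δR)² = Σ (cᵢ δxᵢ)².
  (δR_1)² = 9.92;  (δR_2)² = 4280;  (δR_3)² = 818
δR = √(5110) = 71.4 Ω
R = 1325 Ω, so δR/R = 71.4/1325 = 0.0539.

5.39%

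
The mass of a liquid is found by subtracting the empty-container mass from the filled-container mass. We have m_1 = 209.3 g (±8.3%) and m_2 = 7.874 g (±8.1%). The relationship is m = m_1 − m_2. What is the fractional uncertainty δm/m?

Absolute uncertainties add in quadrature for a linear combination:
  (δm_1)² = 302;  (δm_2)² = 0.407
δm = √(302) = 17.4 g
m = 201.4 g, so δm/m = 17.4/201.4 = 0.0863.

0.0863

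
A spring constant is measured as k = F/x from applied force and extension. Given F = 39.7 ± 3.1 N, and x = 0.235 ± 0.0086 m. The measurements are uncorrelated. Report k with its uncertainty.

Relative error in a monomial: (δk/k)² = Σ (nᵢ · δxᵢ/xᵢ)².
  (1·δF/F)² = (1×0.0781)² = 0.00610;  (-1·δx/x)² = (-1×0.0366)² = 0.00134
δk/k = √(0.00744) = 0.0862
k = 169 N/m, so δk = 0.0862 × 169 = 14.6 N/m.

169 ± 14.6 N/m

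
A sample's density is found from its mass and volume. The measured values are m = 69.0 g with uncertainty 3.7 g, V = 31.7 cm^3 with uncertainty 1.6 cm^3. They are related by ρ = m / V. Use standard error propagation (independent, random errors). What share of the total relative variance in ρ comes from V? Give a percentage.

47.0%

(δρ/ρ)² = (1·δm/m)² + (-1·δV/V)²
  m term: (1×0.0536)² = 0.00288
  V term: (-1×0.0505)² = 0.00255
Total = 0.00542. Share from V = 0.00255/0.00542 = 0.470.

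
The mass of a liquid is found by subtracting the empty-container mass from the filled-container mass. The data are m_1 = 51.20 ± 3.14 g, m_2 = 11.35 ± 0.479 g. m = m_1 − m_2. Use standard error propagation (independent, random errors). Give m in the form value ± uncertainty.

39.85 ± 3.18 g

m is a linear combination, so absolute uncertainties add in quadrature:
  (δm_1)² = 9.86;  (δm_2)² = 0.229
δm = √(10.1) = 3.18 g
m = 39.85 g.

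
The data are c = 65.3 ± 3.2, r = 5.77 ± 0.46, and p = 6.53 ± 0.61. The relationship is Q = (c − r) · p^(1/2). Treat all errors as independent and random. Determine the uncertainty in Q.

10.9

Let u = c − r = 59.5. δu = √(δc² + δr²) = √(10.2 + 0.212) = 3.23, so δu/u = 0.0543.
Q is then a monomial in u, p:
δQ/Q = √((δu/u)² + (½·δp/p)²) = √(0.00295 + 0.00218) = 0.0716
Q = 152, so δQ = 0.0716 × 152 = 10.9.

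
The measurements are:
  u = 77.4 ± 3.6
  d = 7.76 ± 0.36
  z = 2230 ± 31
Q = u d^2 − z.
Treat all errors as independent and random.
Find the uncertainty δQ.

485

Let p = u·d^2 = 4660. δp/p = √((1·δu/u)² + (2·δd/d)²) = √(0.00216 + 0.00861) = 0.104, so δp = 484.
Q = p − z: δQ = √(δp² + δz²) = √(2.34e+05 + 961) = 485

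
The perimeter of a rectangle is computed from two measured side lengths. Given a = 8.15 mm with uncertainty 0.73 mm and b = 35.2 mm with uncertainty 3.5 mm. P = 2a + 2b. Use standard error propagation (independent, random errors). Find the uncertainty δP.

7.15 mm

P is a linear combination, so absolute uncertainties add in quadrature:
  (2·δa)² = 2.13;  (2·δb)² = 49.0
δP = √(51.1) = 7.15 mm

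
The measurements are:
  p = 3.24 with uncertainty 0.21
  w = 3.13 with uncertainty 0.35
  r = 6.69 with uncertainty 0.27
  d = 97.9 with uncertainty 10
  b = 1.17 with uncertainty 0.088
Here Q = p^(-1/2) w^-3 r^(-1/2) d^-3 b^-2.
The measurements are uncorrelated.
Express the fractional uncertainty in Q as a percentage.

48.0%

Since Q is a product/quotient, work with relative uncertainties:
  (−½·δp/p)² = (-0.5×0.0648)² = 0.00105;  (-3·δw/w)² = (-3×0.112)² = 0.113;  (−½·δr/r)² = (-0.5×0.0404)² = 0.000407;  (-3·δd/d)² = (-3×0.102)² = 0.0939;  (-2·δb/b)² = (-2×0.0752)² = 0.0226
δQ/Q = √(0.231) = 0.480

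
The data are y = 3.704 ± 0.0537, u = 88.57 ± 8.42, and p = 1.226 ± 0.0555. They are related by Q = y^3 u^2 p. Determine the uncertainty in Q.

97900

Products/powers → add relative errors in quadrature, weighted by exponent:
  (3·δy/y)² = (3×0.0145)² = 0.00189;  (2·δu/u)² = (2×0.0951)² = 0.0362;  (1·δp/p)² = (1×0.0453)² = 0.00205
δQ/Q = √(0.0401) = 0.200
Q = 488700, so δQ = 0.200 × 488700 = 97900.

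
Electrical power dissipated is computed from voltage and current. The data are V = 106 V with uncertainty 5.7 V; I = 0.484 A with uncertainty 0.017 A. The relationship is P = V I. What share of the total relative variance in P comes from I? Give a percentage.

29.9%

(δP/P)² = (1·δV/V)² + (1·δI/I)²
  V term: (1×0.0538)² = 0.00289
  I term: (1×0.0351)² = 0.00123
Total = 0.00413. Share from I = 0.00123/0.00413 = 0.299.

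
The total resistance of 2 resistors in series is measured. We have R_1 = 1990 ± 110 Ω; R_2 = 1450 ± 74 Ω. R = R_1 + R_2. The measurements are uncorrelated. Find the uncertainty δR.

133 Ω

For a sum/difference, combine absolute errors in quadrature:
  (δR_1)² = 12100;  (δR_2)² = 5480
δR = √(17600) = 133 Ω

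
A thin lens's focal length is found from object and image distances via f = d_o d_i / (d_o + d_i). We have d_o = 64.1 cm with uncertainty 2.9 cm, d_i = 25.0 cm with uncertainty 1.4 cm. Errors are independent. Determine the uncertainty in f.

0.760 cm

∂f/∂d_o = (d_i/(d_o+d_i))² = 0.0787;  ∂f/∂d_i = (d_o/(d_o+d_i))² = 0.518
δf = √((∂f/∂d_o · δd_o)² + (∂f/∂d_i · δd_i)²) = √(0.0521 + 0.525) = 0.760 cm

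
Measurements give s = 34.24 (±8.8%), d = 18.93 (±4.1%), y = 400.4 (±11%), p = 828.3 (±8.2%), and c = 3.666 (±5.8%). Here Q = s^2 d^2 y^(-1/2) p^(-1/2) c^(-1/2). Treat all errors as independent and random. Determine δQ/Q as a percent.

Since Q is a product/quotient, work with relative uncertainties:
  (2·δs/s)² = (2×0.0880)² = 0.0310;  (2·δd/d)² = (2×0.0410)² = 0.00672;  (−½·δy/y)² = (-0.5×0.110)² = 0.00302;  (−½·δp/p)² = (-0.5×0.0820)² = 0.00168;  (−½·δc/c)² = (-0.5×0.0580)² = 0.000841
δQ/Q = √(0.0432) = 0.208

20.8%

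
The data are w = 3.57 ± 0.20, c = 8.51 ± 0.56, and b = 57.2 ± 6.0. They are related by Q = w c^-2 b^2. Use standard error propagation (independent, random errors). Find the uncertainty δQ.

Products/powers → add relative errors in quadrature, weighted by exponent:
  (1·δw/w)² = (1×0.0560)² = 0.00314;  (-2·δc/c)² = (-2×0.0658)² = 0.0173;  (2·δb/b)² = (2×0.105)² = 0.0440
δQ/Q = √(0.0645) = 0.254
Q = 161, so δQ = 0.254 × 161 = 41.0.

41.0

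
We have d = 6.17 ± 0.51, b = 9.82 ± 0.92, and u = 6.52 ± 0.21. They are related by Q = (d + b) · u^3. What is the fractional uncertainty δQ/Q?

0.117

Let w = d + b = 16.0. δw = √(δd² + δb²) = √(0.260 + 0.846) = 1.05, so δw/w = 0.0658.
Q is then a monomial in w, u:
δQ/Q = √((δw/w)² + (3·δu/u)²) = √(0.00433 + 0.00934) = 0.117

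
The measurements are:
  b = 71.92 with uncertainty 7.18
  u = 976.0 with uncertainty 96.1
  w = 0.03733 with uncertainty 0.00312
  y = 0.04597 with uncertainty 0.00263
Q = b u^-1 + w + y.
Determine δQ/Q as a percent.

Let p = b·u^-1 = 0.07369. δp/p = √((1·δb/b)² + (-1·δu/u)²) = √(0.00997 + 0.00969) = 0.140, so δp = 0.0103.
Q = p + w + y: δQ = √(δp² + δw² + δy²) = √(0.000107 + 9.73e-06 + 6.92e-06) = 0.0111
Q = 0.1570, so δQ/Q = 0.0111/0.1570 = 0.0708.

7.08%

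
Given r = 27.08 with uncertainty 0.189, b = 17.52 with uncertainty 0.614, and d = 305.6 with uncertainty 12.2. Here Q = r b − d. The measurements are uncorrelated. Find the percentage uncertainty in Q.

12.4%

Let p = r·b = 474.4. δp/p = √((1·δr/r)² + (1·δb/b)²) = √(4.87e-05 + 0.00123) = 0.0357, so δp = 17.0.
Q = p − d: δQ = √(δp² + δd²) = √(287 + 149) = 20.9
Q = 168.8, so δQ/Q = 20.9/168.8 = 0.124.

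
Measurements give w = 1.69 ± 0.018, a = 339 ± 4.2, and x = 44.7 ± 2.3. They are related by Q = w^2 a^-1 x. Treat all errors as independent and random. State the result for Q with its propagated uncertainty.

Q is a product of powers, so relative uncertainties combine in quadrature:
  (2·δw/w)² = (2×0.0107)² = 0.000454;  (-1·δa/a)² = (-1×0.0124)² = 0.000153;  (1·δx/x)² = (1×0.0515)² = 0.00265
δQ/Q = √(0.00325) = 0.0571
Q = 0.377, so δQ = 0.0571 × 0.377 = 0.0215.

0.377 ± 0.0215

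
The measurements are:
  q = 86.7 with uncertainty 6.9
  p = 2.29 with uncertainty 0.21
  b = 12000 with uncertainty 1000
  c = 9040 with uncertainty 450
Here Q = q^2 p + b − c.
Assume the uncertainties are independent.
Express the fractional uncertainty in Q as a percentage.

Let w = q^2·p = 17200. δw/w = √((2·δq/q)² + (1·δp/p)²) = √(0.0253 + 0.00841) = 0.184, so δw = 3160.
Q = w + b − c: δQ = √(δw² + δb² + δc²) = √(1e+07 + 1e+06 + 2.02e+05) = 3350
Q = 20200, so δQ/Q = 3350/20200 = 0.166.

16.6%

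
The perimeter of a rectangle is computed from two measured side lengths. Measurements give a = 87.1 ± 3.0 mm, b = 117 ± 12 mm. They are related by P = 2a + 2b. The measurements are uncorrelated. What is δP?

For a sum/difference, combine absolute errors in quadrature:
  (2·δa)² = 36.0;  (2·δb)² = 576
δP = √(612) = 24.7 mm

24.7 mm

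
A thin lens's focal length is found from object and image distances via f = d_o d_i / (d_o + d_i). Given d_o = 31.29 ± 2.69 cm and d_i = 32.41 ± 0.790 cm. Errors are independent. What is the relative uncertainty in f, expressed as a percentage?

∂f/∂d_o = (d_i/(d_o+d_i))² = 0.259;  ∂f/∂d_i = (d_o/(d_o+d_i))² = 0.241
δf = √((∂f/∂d_o · δd_o)² + (∂f/∂d_i · δd_i)²) = √(0.485 + 0.0363) = 0.722 cm
f = 15.92 cm, so δf/f = 0.722/15.92 = 0.0453.

4.53%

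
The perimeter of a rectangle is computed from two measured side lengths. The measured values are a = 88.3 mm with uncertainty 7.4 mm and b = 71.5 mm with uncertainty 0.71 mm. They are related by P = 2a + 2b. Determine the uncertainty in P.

14.9 mm

Each term contributes (cᵢ δxᵢ)² to (δP)²:
  (2·δa)² = 219;  (2·δb)² = 2.02
δP = √(221) = 14.9 mm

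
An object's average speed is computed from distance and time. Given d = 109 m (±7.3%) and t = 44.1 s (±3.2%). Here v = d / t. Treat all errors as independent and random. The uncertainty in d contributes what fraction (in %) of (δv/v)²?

(δv/v)² = (1·δd/d)² + (-1·δt/t)²
  d term: (1×0.0730)² = 0.00533
  t term: (-1×0.0320)² = 0.00102
Total = 0.00635. Share from d = 0.00533/0.00635 = 0.839.

83.9%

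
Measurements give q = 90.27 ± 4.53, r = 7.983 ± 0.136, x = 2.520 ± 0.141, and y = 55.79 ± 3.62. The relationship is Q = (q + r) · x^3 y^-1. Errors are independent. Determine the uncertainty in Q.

5.24

Let u = q + r = 98.25. δu = √(δq² + δr²) = √(20.5 + 0.0185) = 4.53, so δu/u = 0.0461.
Q is then a monomial in u, x, y:
δQ/Q = √((δu/u)² + (3·δx/x)² + (-1·δy/y)²) = √(0.00213 + 0.0282 + 0.00421) = 0.186
Q = 28.18, so δQ = 0.186 × 28.18 = 5.24.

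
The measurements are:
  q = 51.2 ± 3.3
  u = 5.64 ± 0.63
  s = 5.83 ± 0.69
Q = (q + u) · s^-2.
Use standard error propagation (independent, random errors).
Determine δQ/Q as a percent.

Let w = q + u = 56.8. δw = √(δq² + δu²) = √(10.9 + 0.397) = 3.36, so δw/w = 0.0591.
Q is then a monomial in w, s:
δQ/Q = √((δw/w)² + (-2·δs/s)²) = √(0.00349 + 0.0560) = 0.244

24.4%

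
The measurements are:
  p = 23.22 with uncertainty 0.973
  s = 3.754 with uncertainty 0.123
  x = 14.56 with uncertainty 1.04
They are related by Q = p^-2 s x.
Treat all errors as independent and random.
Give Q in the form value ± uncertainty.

0.1014 ± 0.0116

Products/powers → add relative errors in quadrature, weighted by exponent:
  (-2·δp/p)² = (-2×0.0419)² = 0.00702;  (1·δs/s)² = (1×0.0328)² = 0.00107;  (1·δx/x)² = (1×0.0714)² = 0.00510
δQ/Q = √(0.0132) = 0.115
Q = 0.1014, so δQ = 0.115 × 0.1014 = 0.0116.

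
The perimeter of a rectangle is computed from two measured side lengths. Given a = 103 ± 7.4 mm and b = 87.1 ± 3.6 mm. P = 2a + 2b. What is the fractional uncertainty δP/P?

Each term contributes (cᵢ δxᵢ)² to (δP)²:
  (2·δa)² = 219;  (2·δb)² = 51.8
δP = √(271) = 16.5 mm
P = 380 mm, so δP/P = 16.5/380 = 0.0433.

0.0433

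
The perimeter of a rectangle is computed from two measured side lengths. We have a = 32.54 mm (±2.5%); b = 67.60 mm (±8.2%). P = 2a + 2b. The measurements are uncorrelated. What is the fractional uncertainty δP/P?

For a sum/difference, combine absolute errors in quadrature:
  (2·δa)² = 2.65;  (2·δb)² = 123
δP = √(126) = 11.2 mm
P = 200.3 mm, so δP/P = 11.2/200.3 = 0.0559.

0.0559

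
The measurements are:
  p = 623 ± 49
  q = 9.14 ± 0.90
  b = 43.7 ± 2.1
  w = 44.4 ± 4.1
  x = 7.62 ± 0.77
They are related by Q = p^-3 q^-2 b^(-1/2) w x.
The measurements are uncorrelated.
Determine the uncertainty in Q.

8.55e-10

Since Q is a product/quotient, work with relative uncertainties:
  (-3·δp/p)² = (-3×0.0787)² = 0.0557;  (-2·δq/q)² = (-2×0.0985)² = 0.0388;  (−½·δb/b)² = (-0.5×0.0481)² = 0.000577;  (1·δw/w)² = (1×0.0923)² = 0.00853;  (1·δx/x)² = (1×0.101)² = 0.0102
δQ/Q = √(0.114) = 0.337
Q = 2.53e-09, so δQ = 0.337 × 2.53e-09 = 8.55e-10.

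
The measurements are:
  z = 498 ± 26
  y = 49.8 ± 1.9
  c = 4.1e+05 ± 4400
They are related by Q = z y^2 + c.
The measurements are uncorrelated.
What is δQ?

1.14e+05

Let p = z·y^2 = 1.24e+06. δp/p = √((1·δz/z)² + (2·δy/y)²) = √(0.00273 + 0.00582) = 0.0925, so δp = 1.14e+05.
Q = p + c: δQ = √(δp² + δc²) = √(1.3e+10 + 1.94e+07) = 1.14e+05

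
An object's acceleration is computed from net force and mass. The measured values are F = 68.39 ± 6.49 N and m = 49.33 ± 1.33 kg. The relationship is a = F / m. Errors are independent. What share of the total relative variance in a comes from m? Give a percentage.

(δa/a)² = (1·δF/F)² + (-1·δm/m)²
  F term: (1×0.0949)² = 0.00901
  m term: (-1×0.0270)² = 0.000727
Total = 0.00973. Share from m = 0.000727/0.00973 = 0.0747.

7.47%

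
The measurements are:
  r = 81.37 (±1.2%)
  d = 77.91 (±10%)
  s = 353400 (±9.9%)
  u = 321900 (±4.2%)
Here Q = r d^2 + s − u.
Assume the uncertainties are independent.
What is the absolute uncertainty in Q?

Let p = r·d^2 = 493900. δp/p = √((1·δr/r)² + (2·δd/d)²) = √(0.000144 + 0.0400) = 0.200, so δp = 99000.
Q = p + s − u: δQ = √(δp² + δs² + δu²) = √(9.79e+09 + 1.22e+09 + 1.83e+08) = 1.06e+05

1.06e+05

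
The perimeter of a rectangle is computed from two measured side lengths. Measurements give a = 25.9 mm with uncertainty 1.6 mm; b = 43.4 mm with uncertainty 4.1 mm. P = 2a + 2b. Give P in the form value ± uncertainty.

For a sum/difference, combine absolute errors in quadrature:
  (2·δa)² = 10.2;  (2·δb)² = 67.2
δP = √(77.5) = 8.80 mm
P = 139 mm.

139 ± 8.80 mm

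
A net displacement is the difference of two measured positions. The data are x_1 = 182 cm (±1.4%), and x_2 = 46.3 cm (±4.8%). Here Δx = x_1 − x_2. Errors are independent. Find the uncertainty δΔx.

For a sum/difference, combine absolute errors in quadrature:
  (δx_1)² = 6.49;  (δx_2)² = 4.94
δΔx = √(11.4) = 3.38 cm

3.38 cm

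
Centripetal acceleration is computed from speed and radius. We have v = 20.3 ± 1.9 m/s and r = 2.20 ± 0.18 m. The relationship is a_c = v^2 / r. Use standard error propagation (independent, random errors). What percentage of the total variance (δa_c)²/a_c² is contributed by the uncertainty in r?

16.0%

(δa_c/a_c)² = (2·δv/v)² + (-1·δr/r)²
  v term: (2×0.0936)² = 0.0350
  r term: (-1×0.0818)² = 0.00669
Total = 0.0417. Share from r = 0.00669/0.0417 = 0.160.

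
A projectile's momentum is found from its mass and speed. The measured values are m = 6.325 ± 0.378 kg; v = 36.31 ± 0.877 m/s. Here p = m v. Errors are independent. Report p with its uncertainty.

229.7 ± 14.8 kg·m/s

For a monomial p ∝ m, v, fractional errors add in quadrature:
  (1·δm/m)² = (1×0.0598)² = 0.00357;  (1·δv/v)² = (1×0.0242)² = 0.000583
δp/p = √(0.00415) = 0.0645
p = 229.7 kg·m/s, so δp = 0.0645 × 229.7 = 14.8 kg·m/s.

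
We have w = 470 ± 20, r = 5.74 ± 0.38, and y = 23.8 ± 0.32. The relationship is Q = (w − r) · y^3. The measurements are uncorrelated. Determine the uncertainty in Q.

3.69e+05

Let u = w − r = 464. δu = √(δw² + δr²) = √(400 + 0.144) = 20.0, so δu/u = 0.0431.
Q is then a monomial in u, y:
δQ/Q = √((δu/u)² + (3·δy/y)²) = √(0.00186 + 0.00163) = 0.0590
Q = 6.26e+06, so δQ = 0.0590 × 6.26e+06 = 3.69e+05.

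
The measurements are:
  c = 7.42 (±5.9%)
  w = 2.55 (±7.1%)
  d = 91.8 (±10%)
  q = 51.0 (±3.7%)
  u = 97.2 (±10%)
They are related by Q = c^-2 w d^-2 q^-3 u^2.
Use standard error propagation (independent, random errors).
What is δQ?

1.31e-07

Q is a product of powers, so relative uncertainties combine in quadrature:
  (-2·δc/c)² = (-2×0.0590)² = 0.0139;  (1·δw/w)² = (1×0.0710)² = 0.00504;  (-2·δd/d)² = (-2×0.100)² = 0.0400;  (-3·δq/q)² = (-3×0.0370)² = 0.0123;  (2·δu/u)² = (2×0.100)² = 0.0400
δQ/Q = √(0.111) = 0.334
Q = 3.91e-07, so δQ = 0.334 × 3.91e-07 = 1.31e-07.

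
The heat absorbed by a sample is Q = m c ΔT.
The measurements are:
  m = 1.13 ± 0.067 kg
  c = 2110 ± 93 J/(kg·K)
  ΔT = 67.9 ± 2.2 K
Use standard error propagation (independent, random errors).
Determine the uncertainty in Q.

Each factor contributes (exponent × relative error)² to (δQ/Q)²:
  (1·δm/m)² = (1×0.0593)² = 0.00352;  (1·δc/c)² = (1×0.0441)² = 0.00194;  (1·δΔT/ΔT)² = (1×0.0324)² = 0.00105
δQ/Q = √(0.00651) = 0.0807
Q = 1.62e+05 J, so δQ = 0.0807 × 1.62e+05 = 13100 J.

13100 J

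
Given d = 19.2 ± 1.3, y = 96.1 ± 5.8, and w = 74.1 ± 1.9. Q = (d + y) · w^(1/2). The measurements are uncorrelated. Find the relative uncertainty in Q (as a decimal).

0.0531

Let u = d + y = 115. δu = √(δd² + δy²) = √(1.69 + 33.6) = 5.94, so δu/u = 0.0516.
Q is then a monomial in u, w:
δQ/Q = √((δu/u)² + (½·δw/w)²) = √(0.00266 + 0.000164) = 0.0531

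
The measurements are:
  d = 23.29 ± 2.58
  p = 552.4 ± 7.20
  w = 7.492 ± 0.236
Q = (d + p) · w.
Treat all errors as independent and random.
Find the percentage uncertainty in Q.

3.42%

Let u = d + p = 575.7. δu = √(δd² + δp²) = √(6.66 + 51.8) = 7.65, so δu/u = 0.0133.
Q is then a monomial in u, w:
δQ/Q = √((δu/u)² + (1·δw/w)²) = √(0.000177 + 0.000992) = 0.0342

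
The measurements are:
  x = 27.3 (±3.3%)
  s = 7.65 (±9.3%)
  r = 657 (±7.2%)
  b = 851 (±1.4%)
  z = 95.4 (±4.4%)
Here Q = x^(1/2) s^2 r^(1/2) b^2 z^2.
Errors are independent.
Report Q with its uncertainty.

(5.17 ± 1.09) × 10^13

Products/powers → add relative errors in quadrature, weighted by exponent:
  (½·δx/x)² = (0.5×0.0330)² = 0.000272;  (2·δs/s)² = (2×0.0930)² = 0.0346;  (½·δr/r)² = (0.5×0.0720)² = 0.00130;  (2·δb/b)² = (2×0.0140)² = 0.000784;  (2·δz/z)² = (2×0.0440)² = 0.00774
δQ/Q = √(0.0447) = 0.211
Q = 5.17e+13, so δQ = 0.211 × 5.17e+13 = 1.09e+13.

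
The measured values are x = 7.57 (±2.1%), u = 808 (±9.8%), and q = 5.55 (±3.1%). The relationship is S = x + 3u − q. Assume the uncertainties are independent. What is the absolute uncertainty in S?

238

S is a linear combination, so absolute uncertainties add in quadrature:
  (δx)² = 0.0253;  (3·δu)² = 56400;  (δq)² = 0.0296
δS = √(56400) = 238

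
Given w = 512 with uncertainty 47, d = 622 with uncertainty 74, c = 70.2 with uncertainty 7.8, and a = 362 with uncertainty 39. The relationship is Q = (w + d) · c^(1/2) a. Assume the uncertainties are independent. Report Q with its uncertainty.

(3.44 ± 0.494) × 10^6

Let u = w + d = 1130. δu = √(δw² + δd²) = √(2210 + 5480) = 87.7, so δu/u = 0.0773.
Q is then a monomial in u, c, a:
δQ/Q = √((δu/u)² + (½·δc/c)² + (1·δa/a)²) = √(0.00598 + 0.00309 + 0.0116) = 0.144
Q = 3.44e+06, so δQ = 0.144 × 3.44e+06 = 4.94e+05.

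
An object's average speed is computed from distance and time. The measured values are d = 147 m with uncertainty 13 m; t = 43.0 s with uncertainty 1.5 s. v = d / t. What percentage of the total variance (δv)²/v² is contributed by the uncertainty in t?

13.5%

(δv/v)² = (1·δd/d)² + (-1·δt/t)²
  d term: (1×0.0884)² = 0.00782
  t term: (-1×0.0349)² = 0.00122
Total = 0.00904. Share from t = 0.00122/0.00904 = 0.135.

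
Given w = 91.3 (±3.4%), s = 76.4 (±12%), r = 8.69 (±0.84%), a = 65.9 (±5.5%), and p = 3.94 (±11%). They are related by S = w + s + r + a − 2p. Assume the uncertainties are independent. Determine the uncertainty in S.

Absolute uncertainties add in quadrature for a linear combination:
  (δw)² = 9.64;  (δs)² = 84.1;  (δr)² = 0.00533;  (δa)² = 13.1;  (2·δp)² = 0.751
δS = √(108) = 10.4

10.4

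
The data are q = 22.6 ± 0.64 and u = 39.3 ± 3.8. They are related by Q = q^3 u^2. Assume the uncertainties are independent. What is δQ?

Each factor contributes (exponent × relative error)² to (δQ/Q)²:
  (3·δq/q)² = (3×0.0283)² = 0.00722;  (2·δu/u)² = (2×0.0967)² = 0.0374
δQ/Q = √(0.0446) = 0.211
Q = 1.78e+07, so δQ = 0.211 × 1.78e+07 = 3.77e+06.

3.77e+06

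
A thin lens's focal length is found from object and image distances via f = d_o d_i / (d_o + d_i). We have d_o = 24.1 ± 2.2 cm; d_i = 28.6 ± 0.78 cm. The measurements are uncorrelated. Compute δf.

∂f/∂d_o = (d_i/(d_o+d_i))² = 0.295;  ∂f/∂d_i = (d_o/(d_o+d_i))² = 0.209
δf = √((∂f/∂d_o · δd_o)² + (∂f/∂d_i · δd_i)²) = √(0.420 + 0.0266) = 0.668 cm

0.668 cm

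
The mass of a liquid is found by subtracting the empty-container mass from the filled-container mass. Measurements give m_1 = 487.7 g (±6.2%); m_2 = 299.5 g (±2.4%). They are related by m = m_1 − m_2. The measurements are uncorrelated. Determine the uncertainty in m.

31.1 g

For a sum/difference, combine absolute errors in quadrature:
  (δm_1)² = 914;  (δm_2)² = 51.7
δm = √(966) = 31.1 g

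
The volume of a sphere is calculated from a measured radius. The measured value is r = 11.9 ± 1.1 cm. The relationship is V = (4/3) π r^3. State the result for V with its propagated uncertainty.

V ∝ r^3, so δV/V = |3| · δr/r = 3 × 0.0924 = 0.277.
V = 7060 cm^3, so δV = 0.277 × 7060 = 1960 cm^3.

7060 ± 1960 cm^3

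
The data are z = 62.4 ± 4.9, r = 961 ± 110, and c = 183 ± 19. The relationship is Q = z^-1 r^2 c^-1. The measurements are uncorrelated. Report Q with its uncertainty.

80.9 ± 21.3

Relative error in a monomial: (δQ/Q)² = Σ (nᵢ · δxᵢ/xᵢ)².
  (-1·δz/z)² = (-1×0.0785)² = 0.00617;  (2·δr/r)² = (2×0.114)² = 0.0524;  (-1·δc/c)² = (-1×0.104)² = 0.0108
δQ/Q = √(0.0694) = 0.263
Q = 80.9, so δQ = 0.263 × 80.9 = 21.3.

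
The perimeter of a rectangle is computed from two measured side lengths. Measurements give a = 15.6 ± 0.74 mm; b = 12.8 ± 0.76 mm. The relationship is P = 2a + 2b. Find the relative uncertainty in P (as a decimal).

0.0374

Sums and differences: (δP)² = Σ (cᵢ δxᵢ)².
  (2·δa)² = 2.19;  (2·δb)² = 2.31
δP = √(4.50) = 2.12 mm
P = 56.8 mm, so δP/P = 2.12/56.8 = 0.0374.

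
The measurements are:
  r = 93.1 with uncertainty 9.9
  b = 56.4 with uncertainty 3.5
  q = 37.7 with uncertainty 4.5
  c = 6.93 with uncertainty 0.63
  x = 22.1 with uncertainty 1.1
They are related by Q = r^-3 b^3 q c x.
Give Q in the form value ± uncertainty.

1280 ± 516

Q is a product of powers, so relative uncertainties combine in quadrature:
  (-3·δr/r)² = (-3×0.106)² = 0.102;  (3·δb/b)² = (3×0.0621)² = 0.0347;  (1·δq/q)² = (1×0.119)² = 0.0142;  (1·δc/c)² = (1×0.0909)² = 0.00826;  (1·δx/x)² = (1×0.0498)² = 0.00248
δQ/Q = √(0.161) = 0.402
Q = 1280, so δQ = 0.402 × 1280 = 516.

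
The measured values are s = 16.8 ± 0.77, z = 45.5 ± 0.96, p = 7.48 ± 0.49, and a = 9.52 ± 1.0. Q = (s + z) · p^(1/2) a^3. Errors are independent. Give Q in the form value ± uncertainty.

(1.47 ± 0.467) × 10^5

Let u = s + z = 62.3. δu = √(δs² + δz²) = √(0.593 + 0.922) = 1.23, so δu/u = 0.0198.
Q is then a monomial in u, p, a:
δQ/Q = √((δu/u)² + (½·δp/p)² + (3·δa/a)²) = √(0.000390 + 0.00107 + 0.0993) = 0.317
Q = 1.47e+05, so δQ = 0.317 × 1.47e+05 = 46700.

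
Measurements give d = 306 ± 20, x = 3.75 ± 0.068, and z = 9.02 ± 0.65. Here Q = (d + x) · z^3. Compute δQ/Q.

Let u = d + x = 310. δu = √(δd² + δx²) = √(400 + 0.00462) = 20.0, so δu/u = 0.0646.
Q is then a monomial in u, z:
δQ/Q = √((δu/u)² + (3·δz/z)²) = √(0.00417 + 0.0467) = 0.226

0.226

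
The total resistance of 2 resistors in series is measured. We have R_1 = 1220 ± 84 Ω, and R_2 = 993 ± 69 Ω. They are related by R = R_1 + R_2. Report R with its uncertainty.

For a sum/difference, combine absolute errors in quadrature:
  (δR_1)² = 7060;  (δR_2)² = 4760
δR = √(11800) = 109 Ω
R = 2210 Ω.

2210 ± 109 Ω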